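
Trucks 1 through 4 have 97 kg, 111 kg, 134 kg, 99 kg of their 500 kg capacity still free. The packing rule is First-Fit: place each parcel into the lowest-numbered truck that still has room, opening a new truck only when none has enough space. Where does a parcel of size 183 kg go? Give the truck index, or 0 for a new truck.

No truck has ≥ 183 kg free, so a new truck is opened.

0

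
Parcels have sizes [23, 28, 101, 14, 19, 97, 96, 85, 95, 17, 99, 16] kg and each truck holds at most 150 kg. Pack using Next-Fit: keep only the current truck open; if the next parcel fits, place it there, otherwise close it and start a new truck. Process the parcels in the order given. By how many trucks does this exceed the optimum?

Next-Fit: [23,28] [101,14,19] [97] [96] [85] [95,17] [99,16] → 7 trucks.
6 parcels exceed 75 kg (half the capacity), and no two of those can share a truck, so at least 6 trucks are needed.
An optimal packing achieves that bound: [101,28,19] [99,23,17] [97,16,14] [96] [95] [85] → 6 trucks.
Excess: 7 − 6 = 1.

1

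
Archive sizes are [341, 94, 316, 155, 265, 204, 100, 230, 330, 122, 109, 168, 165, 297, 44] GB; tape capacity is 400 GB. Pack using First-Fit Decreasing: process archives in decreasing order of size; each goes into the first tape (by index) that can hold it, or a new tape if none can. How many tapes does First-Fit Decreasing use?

Sorted descending: 341, 330, 316, 297, 265, 230, 204, 168, 165, 155, 122, 109, 100, 94, 44.
tape 1: place 341 GB, 59 GB left
tape 2: place 330 GB, 70 GB left
tape 3: place 316 GB, 84 GB left
tape 4: place 297 GB, 103 GB left
tape 5: place 265 GB, 135 GB left
tape 6: place 230 GB, 170 GB left
tape 7: place 204 GB, 196 GB left
tape 6: place 168 GB, 2 GB left
tape 7: place 165 GB, 31 GB left
tape 8: place 155 GB, 245 GB left
tape 5: place 122 GB, 13 GB left
tape 8: place 109 GB, 136 GB left
tape 4: place 100 GB, 3 GB left
tape 8: place 94 GB, 42 GB left
tape 1: place 44 GB, 15 GB left

8 tapes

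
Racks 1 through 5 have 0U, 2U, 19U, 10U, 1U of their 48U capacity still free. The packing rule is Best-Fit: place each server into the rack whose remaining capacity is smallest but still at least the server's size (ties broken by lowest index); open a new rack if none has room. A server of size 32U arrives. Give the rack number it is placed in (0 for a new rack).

0

No rack has ≥ 32U free, so a new rack is opened.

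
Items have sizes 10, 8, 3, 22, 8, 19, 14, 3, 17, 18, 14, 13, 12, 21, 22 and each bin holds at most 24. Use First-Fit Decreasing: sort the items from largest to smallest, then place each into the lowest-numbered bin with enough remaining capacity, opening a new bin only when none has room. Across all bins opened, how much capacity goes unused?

36

Sorted descending: 22, 22, 21, 19, 18, 17, 14, 14, 13, 12, 10, 8, 8, 3, 3.
Put 22 in bin 1; 2 remain.
Put 22 in bin 2; 2 remain.
Put 21 in bin 3; 3 remain.
Put 19 in bin 4; 5 remain.
Put 18 in bin 5; 6 remain.
Put 17 in bin 6; 7 remain.
Put 14 in bin 7; 10 remain.
Put 14 in bin 8; 10 remain.
Put 13 in bin 9; 11 remain.
Put 12 in bin 10; 12 remain.
Put 10 in bin 7; 0 remain.
Put 8 in bin 8; 2 remain.
Put 8 in bin 9; 3 remain.
Put 3 in bin 3; 0 remain.
Put 3 in bin 4; 2 remain.
10 bins × 24 = 240; used 204; unused 36.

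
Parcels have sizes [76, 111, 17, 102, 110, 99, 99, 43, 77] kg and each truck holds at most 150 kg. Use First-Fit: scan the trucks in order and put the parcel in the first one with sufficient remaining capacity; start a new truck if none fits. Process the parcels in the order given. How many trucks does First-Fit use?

Put 76 kg in truck 1; 74 kg remain.
Put 111 kg in truck 2; 39 kg remain.
Put 17 kg in truck 1; 57 kg remain.
Put 102 kg in truck 3; 48 kg remain.
Put 110 kg in truck 4; 40 kg remain.
Put 99 kg in truck 5; 51 kg remain.
Put 99 kg in truck 6; 51 kg remain.
Put 43 kg in truck 1; 14 kg remain.
Put 77 kg in truck 7; 73 kg remain.

7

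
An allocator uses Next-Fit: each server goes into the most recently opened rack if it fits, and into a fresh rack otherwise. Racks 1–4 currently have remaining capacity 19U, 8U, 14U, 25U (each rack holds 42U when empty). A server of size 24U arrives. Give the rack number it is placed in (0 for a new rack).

Next-Fit only looks at rack 4, which has 25U free.
24U fits there.

4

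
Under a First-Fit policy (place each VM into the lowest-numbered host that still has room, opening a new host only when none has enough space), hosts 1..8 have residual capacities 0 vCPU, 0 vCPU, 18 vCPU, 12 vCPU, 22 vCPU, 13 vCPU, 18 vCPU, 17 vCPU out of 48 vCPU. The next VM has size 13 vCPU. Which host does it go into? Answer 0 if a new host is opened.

3

Hosts with room: host 3 (18 vCPU), host 5 (22 vCPU), host 6 (13 vCPU), host 7 (18 vCPU), host 8 (17 vCPU).
The first with room is host 3.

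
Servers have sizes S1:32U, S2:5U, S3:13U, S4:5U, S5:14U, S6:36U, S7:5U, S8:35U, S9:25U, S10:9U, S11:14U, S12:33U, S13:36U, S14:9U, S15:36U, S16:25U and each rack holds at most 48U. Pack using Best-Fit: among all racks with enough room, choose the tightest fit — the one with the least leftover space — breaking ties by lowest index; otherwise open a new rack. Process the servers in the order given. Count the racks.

Put S1 (32U) in rack 1; 16U remain.
Put S2 (5U) in rack 1; 11U remain.
Put S3 (13U) in rack 2; 35U remain.
Put S4 (5U) in rack 1; 6U remain.
Put S5 (14U) in rack 2; 21U remain.
Put S6 (36U) in rack 3; 12U remain.
Put S7 (5U) in rack 1; 1U remain.
Put S8 (35U) in rack 4; 13U remain.
Put S9 (25U) in rack 5; 23U remain.
Put S10 (9U) in rack 3; 3U remain.
Put S11 (14U) in rack 2; 7U remain.
Put S12 (33U) in rack 6; 15U remain.
Put S13 (36U) in rack 7; 12U remain.
Put S14 (9U) in rack 7; 3U remain.
Put S15 (36U) in rack 8; 12U remain.
Put S16 (25U) in rack 9; 23U remain.

9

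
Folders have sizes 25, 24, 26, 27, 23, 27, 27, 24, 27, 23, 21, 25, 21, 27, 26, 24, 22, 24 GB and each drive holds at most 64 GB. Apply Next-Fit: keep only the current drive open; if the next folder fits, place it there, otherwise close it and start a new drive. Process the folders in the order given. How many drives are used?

drive 1: place 25 GB, 39 GB left
drive 1: place 24 GB, 15 GB left
drive 2: place 26 GB, 38 GB left
drive 2: place 27 GB, 11 GB left
drive 3: place 23 GB, 41 GB left
drive 3: place 27 GB, 14 GB left
drive 4: place 27 GB, 37 GB left
drive 4: place 24 GB, 13 GB left
drive 5: place 27 GB, 37 GB left
drive 5: place 23 GB, 14 GB left
drive 6: place 21 GB, 43 GB left
drive 6: place 25 GB, 18 GB left
drive 7: place 21 GB, 43 GB left
drive 7: place 27 GB, 16 GB left
drive 8: place 26 GB, 38 GB left
drive 8: place 24 GB, 14 GB left
drive 9: place 22 GB, 42 GB left
drive 9: place 24 GB, 18 GB left
Final drives: [25,24] [26,27] [23,27] [27,24] [27,23] [21,25] [21,27] [26,24] [22,24].

9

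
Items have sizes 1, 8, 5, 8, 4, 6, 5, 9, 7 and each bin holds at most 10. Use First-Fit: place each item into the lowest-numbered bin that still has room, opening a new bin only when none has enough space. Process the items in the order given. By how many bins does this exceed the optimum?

First-Fit: [1,8] [5,4] [8] [6] [5] [9] [7] → 7 bins.
Total size 53; any packing needs at least ⌈53/10⌉ = 6 bins.
An optimal packing achieves that bound: [9,1] [8] [8] [7] [6,4] [5,5] → 6 bins.
Excess: 7 − 6 = 1.

1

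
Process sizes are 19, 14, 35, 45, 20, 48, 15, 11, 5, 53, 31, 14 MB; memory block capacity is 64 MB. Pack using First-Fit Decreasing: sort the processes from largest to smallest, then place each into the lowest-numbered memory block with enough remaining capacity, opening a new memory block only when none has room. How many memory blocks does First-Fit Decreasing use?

Sorted descending: 53, 48, 45, 35, 31, 20, 19, 15, 14, 14, 11, 5.
Put 53 MB in memory block 1; 11 MB remain.
Put 48 MB in memory block 2; 16 MB remain.
Put 45 MB in memory block 3; 19 MB remain.
Put 35 MB in memory block 4; 29 MB remain.
Put 31 MB in memory block 5; 33 MB remain.
Put 20 MB in memory block 4; 9 MB remain.
Put 19 MB in memory block 3; 0 MB remain.
Put 15 MB in memory block 2; 1 MB remain.
Put 14 MB in memory block 5; 19 MB remain.
Put 14 MB in memory block 5; 5 MB remain.
Put 11 MB in memory block 1; 0 MB remain.
Put 5 MB in memory block 4; 4 MB remain.
Final memory blocks: [53,11] [48,15] [45,19] [35,20,5] [31,14,14].

5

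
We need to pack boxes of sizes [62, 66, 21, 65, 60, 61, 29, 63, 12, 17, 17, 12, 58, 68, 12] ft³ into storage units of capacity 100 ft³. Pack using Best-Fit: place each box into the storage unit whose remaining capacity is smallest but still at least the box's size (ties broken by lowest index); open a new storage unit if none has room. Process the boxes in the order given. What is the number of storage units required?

8 storage units

storage unit 1: place 62 ft³, 38 ft³ left
storage unit 2: place 66 ft³, 34 ft³ left
storage unit 2: place 21 ft³, 13 ft³ left
storage unit 3: place 65 ft³, 35 ft³ left
storage unit 4: place 60 ft³, 40 ft³ left
storage unit 5: place 61 ft³, 39 ft³ left
storage unit 3: place 29 ft³, 6 ft³ left
storage unit 6: place 63 ft³, 37 ft³ left
storage unit 2: place 12 ft³, 1 ft³ left
storage unit 6: place 17 ft³, 20 ft³ left
storage unit 6: place 17 ft³, 3 ft³ left
storage unit 1: place 12 ft³, 26 ft³ left
storage unit 7: place 58 ft³, 42 ft³ left
storage unit 8: place 68 ft³, 32 ft³ left
storage unit 1: place 12 ft³, 14 ft³ left
Final storage units: [62,12,12] [66,21,12] [65,29] [60] [61] [63,17,17] [58] [68].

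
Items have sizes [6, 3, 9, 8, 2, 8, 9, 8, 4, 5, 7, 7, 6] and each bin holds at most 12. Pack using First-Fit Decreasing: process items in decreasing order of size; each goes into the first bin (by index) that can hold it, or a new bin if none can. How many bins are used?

8

Sorted descending: 9, 9, 8, 8, 8, 7, 7, 6, 6, 5, 4, 3, 2.
Put 9 in bin 1; 3 remain.
Put 9 in bin 2; 3 remain.
Put 8 in bin 3; 4 remain.
Put 8 in bin 4; 4 remain.
Put 8 in bin 5; 4 remain.
Put 7 in bin 6; 5 remain.
Put 7 in bin 7; 5 remain.
Put 6 in bin 8; 6 remain.
Put 6 in bin 8; 0 remain.
Put 5 in bin 6; 0 remain.
Put 4 in bin 3; 0 remain.
Put 3 in bin 1; 0 remain.
Put 2 in bin 2; 1 remain.
Final bins: [9,3] [9,2] [8,4] [8] [8] [7,5] [7] [6,6].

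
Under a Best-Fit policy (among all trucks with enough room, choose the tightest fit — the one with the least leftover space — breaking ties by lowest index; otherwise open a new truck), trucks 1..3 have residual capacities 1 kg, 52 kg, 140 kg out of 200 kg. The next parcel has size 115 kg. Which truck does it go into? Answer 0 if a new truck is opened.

3

Trucks with room: truck 3 (140 kg).
Tightest fit is truck 3 with 140 kg free.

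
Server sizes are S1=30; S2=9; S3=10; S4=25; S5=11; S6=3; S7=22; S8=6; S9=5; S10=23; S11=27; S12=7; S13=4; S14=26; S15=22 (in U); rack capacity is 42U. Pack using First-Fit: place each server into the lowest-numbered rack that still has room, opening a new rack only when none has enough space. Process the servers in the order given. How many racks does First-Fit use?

7

Put S1 (30U) in rack 1; 12U remain.
Put S2 (9U) in rack 1; 3U remain.
Put S3 (10U) in rack 2; 32U remain.
Put S4 (25U) in rack 2; 7U remain.
Put S5 (11U) in rack 3; 31U remain.
Put S6 (3U) in rack 1; 0U remain.
Put S7 (22U) in rack 3; 9U remain.
Put S8 (6U) in rack 2; 1U remain.
Put S9 (5U) in rack 3; 4U remain.
Put S10 (23U) in rack 4; 19U remain.
Put S11 (27U) in rack 5; 15U remain.
Put S12 (7U) in rack 4; 12U remain.
Put S13 (4U) in rack 3; 0U remain.
Put S14 (26U) in rack 6; 16U remain.
Put S15 (22U) in rack 7; 20U remain.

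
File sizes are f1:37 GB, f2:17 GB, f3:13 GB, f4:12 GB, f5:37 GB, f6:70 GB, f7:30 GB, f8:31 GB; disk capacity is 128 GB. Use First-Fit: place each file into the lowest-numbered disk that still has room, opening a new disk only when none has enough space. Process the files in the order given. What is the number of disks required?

disk 1: place f1 (37 GB), 91 GB left
disk 1: place f2 (17 GB), 74 GB left
disk 1: place f3 (13 GB), 61 GB left
disk 1: place f4 (12 GB), 49 GB left
disk 1: place f5 (37 GB), 12 GB left
disk 2: place f6 (70 GB), 58 GB left
disk 2: place f7 (30 GB), 28 GB left
disk 3: place f8 (31 GB), 97 GB left
Final disks: [37,17,13,12,37] [70,30] [31].

3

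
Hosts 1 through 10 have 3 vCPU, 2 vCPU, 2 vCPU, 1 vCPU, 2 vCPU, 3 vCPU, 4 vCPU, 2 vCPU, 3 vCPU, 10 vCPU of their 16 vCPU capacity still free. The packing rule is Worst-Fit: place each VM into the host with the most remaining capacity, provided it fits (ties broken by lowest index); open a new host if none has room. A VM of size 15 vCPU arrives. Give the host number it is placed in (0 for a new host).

0

No host has ≥ 15 vCPU free, so a new host is opened.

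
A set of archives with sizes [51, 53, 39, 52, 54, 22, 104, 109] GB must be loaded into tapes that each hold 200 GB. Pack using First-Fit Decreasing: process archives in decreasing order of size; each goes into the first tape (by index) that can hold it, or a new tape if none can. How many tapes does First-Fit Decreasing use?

3

Sorted descending: 109, 104, 54, 53, 52, 51, 39, 22.
109 GB → tape 1 (remaining 91 GB)
104 GB → tape 2 (remaining 96 GB)
54 GB → tape 1 (remaining 37 GB)
53 GB → tape 2 (remaining 43 GB)
52 GB → tape 3 (remaining 148 GB)
51 GB → tape 3 (remaining 97 GB)
39 GB → tape 2 (remaining 4 GB)
22 GB → tape 1 (remaining 15 GB)
Final tapes: [109,54,22] [104,53,39] [52,51].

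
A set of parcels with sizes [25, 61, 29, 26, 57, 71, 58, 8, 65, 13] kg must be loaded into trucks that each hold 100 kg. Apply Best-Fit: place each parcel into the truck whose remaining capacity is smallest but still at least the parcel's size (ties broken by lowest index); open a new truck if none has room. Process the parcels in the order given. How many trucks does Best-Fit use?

6 trucks

truck 1: place 25 kg, 75 kg left
truck 1: place 61 kg, 14 kg left
truck 2: place 29 kg, 71 kg left
truck 2: place 26 kg, 45 kg left
truck 3: place 57 kg, 43 kg left
truck 4: place 71 kg, 29 kg left
truck 5: place 58 kg, 42 kg left
truck 1: place 8 kg, 6 kg left
truck 6: place 65 kg, 35 kg left
truck 4: place 13 kg, 16 kg left
Final trucks: [25,61,8] [29,26] [57] [71,13] [58] [65].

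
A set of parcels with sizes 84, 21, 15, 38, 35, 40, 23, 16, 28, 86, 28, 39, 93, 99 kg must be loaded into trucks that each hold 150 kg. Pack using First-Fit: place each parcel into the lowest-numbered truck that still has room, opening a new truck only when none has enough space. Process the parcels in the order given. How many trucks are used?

5 trucks

Put 84 kg in truck 1; 66 kg remain.
Put 21 kg in truck 1; 45 kg remain.
Put 15 kg in truck 1; 30 kg remain.
Put 38 kg in truck 2; 112 kg remain.
Put 35 kg in truck 2; 77 kg remain.
Put 40 kg in truck 2; 37 kg remain.
Put 23 kg in truck 1; 7 kg remain.
Put 16 kg in truck 2; 21 kg remain.
Put 28 kg in truck 3; 122 kg remain.
Put 86 kg in truck 3; 36 kg remain.
Put 28 kg in truck 3; 8 kg remain.
Put 39 kg in truck 4; 111 kg remain.
Put 93 kg in truck 4; 18 kg remain.
Put 99 kg in truck 5; 51 kg remain.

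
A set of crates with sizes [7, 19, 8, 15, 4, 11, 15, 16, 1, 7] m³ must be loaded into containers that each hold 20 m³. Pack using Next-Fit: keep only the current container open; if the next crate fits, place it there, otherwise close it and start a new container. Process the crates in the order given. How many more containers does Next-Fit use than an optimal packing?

Next-Fit: [7] [19] [8] [15,4] [11] [15] [16,1] [7] → 8 containers.
Total size 103 m³; any packing needs at least ⌈103/20⌉ = 6 containers.
An optimal packing achieves that bound: [19,1] [16,4] [15] [15] [11,8] [7,7] → 6 containers.
Excess: 8 − 6 = 2.

2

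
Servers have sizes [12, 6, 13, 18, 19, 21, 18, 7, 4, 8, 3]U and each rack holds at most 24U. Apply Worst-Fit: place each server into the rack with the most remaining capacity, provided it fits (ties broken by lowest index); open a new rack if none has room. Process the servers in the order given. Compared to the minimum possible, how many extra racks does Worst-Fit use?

Worst-Fit: [12,6,4] [13,7] [18] [19] [21] [18] [8,3] → 7 racks.
Total size 129U; any packing needs at least ⌈129/24⌉ = 6 racks.
An optimal packing achieves that bound: [21,3] [19,4] [18,6] [18] [13,8] [12,7] → 6 racks.
Excess: 7 − 6 = 1.

1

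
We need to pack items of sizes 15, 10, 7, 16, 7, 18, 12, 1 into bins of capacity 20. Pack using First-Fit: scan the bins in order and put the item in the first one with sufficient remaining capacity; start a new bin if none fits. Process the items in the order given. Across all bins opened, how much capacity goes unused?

14

Put 15 in bin 1; 5 remain.
Put 10 in bin 2; 10 remain.
Put 7 in bin 2; 3 remain.
Put 16 in bin 3; 4 remain.
Put 7 in bin 4; 13 remain.
Put 18 in bin 5; 2 remain.
Put 12 in bin 4; 1 remain.
Put 1 in bin 1; 4 remain.
5 bins × 20 = 100; used 86; unused 14.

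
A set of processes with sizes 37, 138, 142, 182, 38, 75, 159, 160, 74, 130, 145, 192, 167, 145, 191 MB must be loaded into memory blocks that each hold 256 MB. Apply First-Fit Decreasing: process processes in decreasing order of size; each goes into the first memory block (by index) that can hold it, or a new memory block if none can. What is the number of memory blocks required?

11

Sorted descending: 192, 191, 182, 167, 160, 159, 145, 145, 142, 138, 130, 75, 74, 38, 37.
192 MB → memory block 1 (remaining 64 MB)
191 MB → memory block 2 (remaining 65 MB)
182 MB → memory block 3 (remaining 74 MB)
167 MB → memory block 4 (remaining 89 MB)
160 MB → memory block 5 (remaining 96 MB)
159 MB → memory block 6 (remaining 97 MB)
145 MB → memory block 7 (remaining 111 MB)
145 MB → memory block 8 (remaining 111 MB)
142 MB → memory block 9 (remaining 114 MB)
138 MB → memory block 10 (remaining 118 MB)
130 MB → memory block 11 (remaining 126 MB)
75 MB → memory block 4 (remaining 14 MB)
74 MB → memory block 3 (remaining 0 MB)
38 MB → memory block 1 (remaining 26 MB)
37 MB → memory block 2 (remaining 28 MB)
Final memory blocks: [192,38] [191,37] [182,74] [167,75] [160] [159] [145] [145] [142] [138] [130].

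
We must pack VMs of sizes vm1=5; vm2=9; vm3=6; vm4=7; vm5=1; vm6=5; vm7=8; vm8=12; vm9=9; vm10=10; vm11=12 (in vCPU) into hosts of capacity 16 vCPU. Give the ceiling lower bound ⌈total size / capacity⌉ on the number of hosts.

6

Total size = 5 + 9 + 6 + 7 + 1 + 5 + 8 + 12 + 9 + 10 + 12 = 84 vCPU.
⌈84 / 16⌉ = 6.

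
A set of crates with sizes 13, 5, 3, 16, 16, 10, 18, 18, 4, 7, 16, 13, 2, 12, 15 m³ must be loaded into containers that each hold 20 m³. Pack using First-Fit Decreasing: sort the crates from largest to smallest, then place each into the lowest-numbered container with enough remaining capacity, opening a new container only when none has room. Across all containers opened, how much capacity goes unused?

Sorted descending: 18, 18, 16, 16, 16, 15, 13, 13, 12, 10, 7, 5, 4, 3, 2.
container 1: place 18 m³, 2 m³ left
container 2: place 18 m³, 2 m³ left
container 3: place 16 m³, 4 m³ left
container 4: place 16 m³, 4 m³ left
container 5: place 16 m³, 4 m³ left
container 6: place 15 m³, 5 m³ left
container 7: place 13 m³, 7 m³ left
container 8: place 13 m³, 7 m³ left
container 9: place 12 m³, 8 m³ left
container 10: place 10 m³, 10 m³ left
container 7: place 7 m³, 0 m³ left
container 6: place 5 m³, 0 m³ left
container 3: place 4 m³, 0 m³ left
container 4: place 3 m³, 1 m³ left
container 1: place 2 m³, 0 m³ left
10 containers × 20 m³ = 200 m³; used 168 m³; unused 32 m³.

32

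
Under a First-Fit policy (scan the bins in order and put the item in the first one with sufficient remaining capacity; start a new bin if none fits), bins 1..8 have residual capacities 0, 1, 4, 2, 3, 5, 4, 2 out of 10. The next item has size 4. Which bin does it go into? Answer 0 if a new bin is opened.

Bins with room: bin 3 (4), bin 6 (5), bin 7 (4).
The first with room is bin 3.

3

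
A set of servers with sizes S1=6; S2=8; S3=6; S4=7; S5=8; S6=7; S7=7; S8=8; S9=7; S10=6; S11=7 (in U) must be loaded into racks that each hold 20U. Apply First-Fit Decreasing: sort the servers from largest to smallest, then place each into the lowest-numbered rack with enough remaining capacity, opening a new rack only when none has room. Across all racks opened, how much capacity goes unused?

23

Sorted descending: 8, 8, 8, 7, 7, 7, 7, 7, 6, 6, 6.
rack 1: place 8U, 12U left
rack 1: place 8U, 4U left
rack 2: place 8U, 12U left
rack 2: place 7U, 5U left
rack 3: place 7U, 13U left
rack 3: place 7U, 6U left
rack 4: place 7U, 13U left
rack 4: place 7U, 6U left
rack 3: place 6U, 0U left
rack 4: place 6U, 0U left
rack 5: place 6U, 14U left
5 racks × 20U = 100U; used 77U; unused 23U.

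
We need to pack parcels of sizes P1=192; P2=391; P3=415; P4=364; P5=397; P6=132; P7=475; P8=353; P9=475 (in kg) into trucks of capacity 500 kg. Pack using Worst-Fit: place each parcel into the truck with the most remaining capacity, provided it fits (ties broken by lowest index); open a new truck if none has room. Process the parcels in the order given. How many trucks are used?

8

truck 1: place P1 (192 kg), 308 kg left
truck 2: place P2 (391 kg), 109 kg left
truck 3: place P3 (415 kg), 85 kg left
truck 4: place P4 (364 kg), 136 kg left
truck 5: place P5 (397 kg), 103 kg left
truck 1: place P6 (132 kg), 176 kg left
truck 6: place P7 (475 kg), 25 kg left
truck 7: place P8 (353 kg), 147 kg left
truck 8: place P9 (475 kg), 25 kg left
Final trucks: [192,132] [391] [415] [364] [397] [475] [353] [475].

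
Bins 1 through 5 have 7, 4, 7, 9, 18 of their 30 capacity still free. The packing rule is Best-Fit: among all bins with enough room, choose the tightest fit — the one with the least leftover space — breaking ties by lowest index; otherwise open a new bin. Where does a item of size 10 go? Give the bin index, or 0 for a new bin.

5

Bins with room: bin 5 (18).
Tightest fit is bin 5 with 18 free.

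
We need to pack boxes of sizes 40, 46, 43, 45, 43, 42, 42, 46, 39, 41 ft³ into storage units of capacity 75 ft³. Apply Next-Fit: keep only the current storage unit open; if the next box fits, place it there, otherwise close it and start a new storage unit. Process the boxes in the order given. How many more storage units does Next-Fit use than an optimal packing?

0

Next-Fit: [40] [46] [43] [45] [43] [42] [42] [46] [39] [41] → 10 storage units.
10 boxes exceed 37.5 ft³ (half the capacity), and no two of those can share a storage unit, so at least 10 storage units are needed.
So 10 is already optimal.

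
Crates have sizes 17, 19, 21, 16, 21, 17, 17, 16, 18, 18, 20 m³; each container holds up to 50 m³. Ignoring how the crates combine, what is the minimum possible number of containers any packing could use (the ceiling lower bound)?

Total size = 17 + 19 + 21 + 16 + 21 + 17 + 17 + 16 + 18 + 18 + 20 = 200 m³.
⌈200 / 50⌉ = 4.

4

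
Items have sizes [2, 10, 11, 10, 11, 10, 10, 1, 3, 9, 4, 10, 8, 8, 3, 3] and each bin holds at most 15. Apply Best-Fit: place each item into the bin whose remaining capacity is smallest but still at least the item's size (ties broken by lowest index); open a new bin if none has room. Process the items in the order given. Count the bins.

Put 2 in bin 1; 13 remain.
Put 10 in bin 1; 3 remain.
Put 11 in bin 2; 4 remain.
Put 10 in bin 3; 5 remain.
Put 11 in bin 4; 4 remain.
Put 10 in bin 5; 5 remain.
Put 10 in bin 6; 5 remain.
Put 1 in bin 1; 2 remain.
Put 3 in bin 2; 1 remain.
Put 9 in bin 7; 6 remain.
Put 4 in bin 4; 0 remain.
Put 10 in bin 8; 5 remain.
Put 8 in bin 9; 7 remain.
Put 8 in bin 10; 7 remain.
Put 3 in bin 3; 2 remain.
Put 3 in bin 5; 2 remain.
Final bins: [2,10,1] [11,3] [10,3] [11,4] [10,3] [10] [9] [10] [8] [8].

10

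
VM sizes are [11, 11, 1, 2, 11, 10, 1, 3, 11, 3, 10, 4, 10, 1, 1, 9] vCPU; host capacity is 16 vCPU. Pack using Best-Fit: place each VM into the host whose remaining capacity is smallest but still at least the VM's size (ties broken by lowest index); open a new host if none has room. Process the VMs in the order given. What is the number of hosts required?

8

Put 11 vCPU in host 1; 5 vCPU remain.
Put 11 vCPU in host 2; 5 vCPU remain.
Put 1 vCPU in host 1; 4 vCPU remain.
Put 2 vCPU in host 1; 2 vCPU remain.
Put 11 vCPU in host 3; 5 vCPU remain.
Put 10 vCPU in host 4; 6 vCPU remain.
Put 1 vCPU in host 1; 1 vCPU remain.
Put 3 vCPU in host 2; 2 vCPU remain.
Put 11 vCPU in host 5; 5 vCPU remain.
Put 3 vCPU in host 3; 2 vCPU remain.
Put 10 vCPU in host 6; 6 vCPU remain.
Put 4 vCPU in host 5; 1 vCPU remain.
Put 10 vCPU in host 7; 6 vCPU remain.
Put 1 vCPU in host 1; 0 vCPU remain.
Put 1 vCPU in host 5; 0 vCPU remain.
Put 9 vCPU in host 8; 7 vCPU remain.
Final hosts: [11,1,2,1,1] [11,3] [11,3] [10] [11,4,1] [10] [10] [9].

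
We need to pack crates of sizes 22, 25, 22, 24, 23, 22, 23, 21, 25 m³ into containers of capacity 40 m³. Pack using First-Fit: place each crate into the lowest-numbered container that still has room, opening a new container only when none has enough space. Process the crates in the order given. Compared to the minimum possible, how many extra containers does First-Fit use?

0

First-Fit: [22] [25] [22] [24] [23] [22] [23] [21] [25] → 9 containers.
9 crates exceed 20 m³ (half the capacity), and no two of those can share a container, so at least 9 containers are needed.
So 9 is already optimal.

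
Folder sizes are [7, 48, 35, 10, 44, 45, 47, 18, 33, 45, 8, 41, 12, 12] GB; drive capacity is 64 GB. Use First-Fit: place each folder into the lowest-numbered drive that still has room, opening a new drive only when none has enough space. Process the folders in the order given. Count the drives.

8

7 GB → drive 1 (remaining 57 GB)
48 GB → drive 1 (remaining 9 GB)
35 GB → drive 2 (remaining 29 GB)
10 GB → drive 2 (remaining 19 GB)
44 GB → drive 3 (remaining 20 GB)
45 GB → drive 4 (remaining 19 GB)
47 GB → drive 5 (remaining 17 GB)
18 GB → drive 2 (remaining 1 GB)
33 GB → drive 6 (remaining 31 GB)
45 GB → drive 7 (remaining 19 GB)
8 GB → drive 1 (remaining 1 GB)
41 GB → drive 8 (remaining 23 GB)
12 GB → drive 3 (remaining 8 GB)
12 GB → drive 4 (remaining 7 GB)
Final drives: [7,48,8] [35,10,18] [44,12] [45,12] [47] [33] [45] [41].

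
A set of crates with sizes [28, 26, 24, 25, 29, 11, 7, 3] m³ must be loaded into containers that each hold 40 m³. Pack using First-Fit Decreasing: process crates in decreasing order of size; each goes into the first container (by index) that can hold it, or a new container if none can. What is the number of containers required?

Sorted descending: 29, 28, 26, 25, 24, 11, 7, 3.
Put 29 m³ in container 1; 11 m³ remain.
Put 28 m³ in container 2; 12 m³ remain.
Put 26 m³ in container 3; 14 m³ remain.
Put 25 m³ in container 4; 15 m³ remain.
Put 24 m³ in container 5; 16 m³ remain.
Put 11 m³ in container 1; 0 m³ remain.
Put 7 m³ in container 2; 5 m³ remain.
Put 3 m³ in container 2; 2 m³ remain.

5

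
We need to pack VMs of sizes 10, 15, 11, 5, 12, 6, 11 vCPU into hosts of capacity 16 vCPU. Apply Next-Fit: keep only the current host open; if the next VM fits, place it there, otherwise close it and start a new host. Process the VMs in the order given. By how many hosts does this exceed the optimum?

1

Next-Fit: [10] [15] [11,5] [12] [6] [11] → 6 hosts.
Total size 70 vCPU; any packing needs at least ⌈70/16⌉ = 5 hosts.
An optimal packing achieves that bound: [15] [12] [11,5] [11] [10,6] → 5 hosts.
Excess: 6 − 5 = 1.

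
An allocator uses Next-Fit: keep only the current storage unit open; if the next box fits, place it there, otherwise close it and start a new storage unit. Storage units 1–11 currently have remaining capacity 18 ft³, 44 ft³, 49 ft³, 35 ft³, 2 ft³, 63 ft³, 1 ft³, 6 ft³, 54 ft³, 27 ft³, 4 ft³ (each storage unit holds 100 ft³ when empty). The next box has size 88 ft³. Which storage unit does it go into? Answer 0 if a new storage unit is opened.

Next-Fit only looks at storage unit 11, which has 4 ft³ free.
88 ft³ does not fit, so a new storage unit is opened.

0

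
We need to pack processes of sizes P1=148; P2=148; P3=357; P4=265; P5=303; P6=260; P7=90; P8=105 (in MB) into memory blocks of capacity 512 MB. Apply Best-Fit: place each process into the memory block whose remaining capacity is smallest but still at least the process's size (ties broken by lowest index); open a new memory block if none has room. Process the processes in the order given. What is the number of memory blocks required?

memory block 1: place P1 (148 MB), 364 MB left
memory block 1: place P2 (148 MB), 216 MB left
memory block 2: place P3 (357 MB), 155 MB left
memory block 3: place P4 (265 MB), 247 MB left
memory block 4: place P5 (303 MB), 209 MB left
memory block 5: place P6 (260 MB), 252 MB left
memory block 2: place P7 (90 MB), 65 MB left
memory block 4: place P8 (105 MB), 104 MB left
Final memory blocks: [148,148] [357,90] [265] [303,105] [260].

5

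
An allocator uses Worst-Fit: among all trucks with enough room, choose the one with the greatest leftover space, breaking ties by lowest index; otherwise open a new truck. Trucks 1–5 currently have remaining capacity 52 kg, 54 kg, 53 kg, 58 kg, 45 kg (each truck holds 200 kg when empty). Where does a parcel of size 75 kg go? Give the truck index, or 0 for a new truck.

0

No truck has ≥ 75 kg free, so a new truck is opened.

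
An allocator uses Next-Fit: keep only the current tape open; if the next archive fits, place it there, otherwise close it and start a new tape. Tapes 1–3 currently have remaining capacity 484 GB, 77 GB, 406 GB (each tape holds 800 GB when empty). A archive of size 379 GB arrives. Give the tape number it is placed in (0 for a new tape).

3

Next-Fit only looks at tape 3, which has 406 GB free.
379 GB fits there.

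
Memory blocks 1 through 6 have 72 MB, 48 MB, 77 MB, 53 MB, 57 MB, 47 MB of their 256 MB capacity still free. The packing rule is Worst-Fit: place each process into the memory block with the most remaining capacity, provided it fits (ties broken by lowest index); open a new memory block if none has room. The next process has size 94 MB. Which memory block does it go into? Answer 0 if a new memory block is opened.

No memory block has ≥ 94 MB free, so a new memory block is opened.

0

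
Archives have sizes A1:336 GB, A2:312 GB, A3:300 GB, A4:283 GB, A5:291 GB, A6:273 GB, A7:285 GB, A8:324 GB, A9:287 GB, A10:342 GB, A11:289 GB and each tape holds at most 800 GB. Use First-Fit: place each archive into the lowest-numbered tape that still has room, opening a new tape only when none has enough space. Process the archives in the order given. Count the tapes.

6

tape 1: place A1 (336 GB), 464 GB left
tape 1: place A2 (312 GB), 152 GB left
tape 2: place A3 (300 GB), 500 GB left
tape 2: place A4 (283 GB), 217 GB left
tape 3: place A5 (291 GB), 509 GB left
tape 3: place A6 (273 GB), 236 GB left
tape 4: place A7 (285 GB), 515 GB left
tape 4: place A8 (324 GB), 191 GB left
tape 5: place A9 (287 GB), 513 GB left
tape 5: place A10 (342 GB), 171 GB left
tape 6: place A11 (289 GB), 511 GB left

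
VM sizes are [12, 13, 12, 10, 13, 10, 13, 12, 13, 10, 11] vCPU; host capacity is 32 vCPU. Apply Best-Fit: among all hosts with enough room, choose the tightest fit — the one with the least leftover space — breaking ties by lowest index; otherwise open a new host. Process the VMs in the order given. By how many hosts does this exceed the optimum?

0

Best-Fit: [12,13] [12,10,10] [13,13] [12,13] [10,11] → 5 hosts.
Total size 129 vCPU; any packing needs at least ⌈129/32⌉ = 5 hosts.
So 5 is already optimal.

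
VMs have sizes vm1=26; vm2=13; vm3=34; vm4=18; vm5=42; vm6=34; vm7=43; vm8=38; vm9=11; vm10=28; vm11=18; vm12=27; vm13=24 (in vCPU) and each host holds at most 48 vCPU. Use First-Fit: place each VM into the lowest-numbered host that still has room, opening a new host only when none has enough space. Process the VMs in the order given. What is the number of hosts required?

9

host 1: place vm1 (26 vCPU), 22 vCPU left
host 1: place vm2 (13 vCPU), 9 vCPU left
host 2: place vm3 (34 vCPU), 14 vCPU left
host 3: place vm4 (18 vCPU), 30 vCPU left
host 4: place vm5 (42 vCPU), 6 vCPU left
host 5: place vm6 (34 vCPU), 14 vCPU left
host 6: place vm7 (43 vCPU), 5 vCPU left
host 7: place vm8 (38 vCPU), 10 vCPU left
host 2: place vm9 (11 vCPU), 3 vCPU left
host 3: place vm10 (28 vCPU), 2 vCPU left
host 8: place vm11 (18 vCPU), 30 vCPU left
host 8: place vm12 (27 vCPU), 3 vCPU left
host 9: place vm13 (24 vCPU), 24 vCPU left
Final hosts: [26,13] [34,11] [18,28] [42] [34] [43] [38] [18,27] [24].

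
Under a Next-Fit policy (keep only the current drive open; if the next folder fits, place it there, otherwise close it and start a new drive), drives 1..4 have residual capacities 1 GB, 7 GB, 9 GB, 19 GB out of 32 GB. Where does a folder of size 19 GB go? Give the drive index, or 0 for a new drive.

4

Next-Fit only looks at drive 4, which has 19 GB free.
19 GB fits there.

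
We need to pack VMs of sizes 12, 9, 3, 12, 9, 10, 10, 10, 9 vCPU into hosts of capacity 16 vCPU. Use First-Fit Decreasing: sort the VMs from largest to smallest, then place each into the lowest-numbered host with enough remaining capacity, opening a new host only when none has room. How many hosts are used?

Sorted descending: 12, 12, 10, 10, 10, 9, 9, 9, 3.
12 vCPU → host 1 (remaining 4 vCPU)
12 vCPU → host 2 (remaining 4 vCPU)
10 vCPU → host 3 (remaining 6 vCPU)
10 vCPU → host 4 (remaining 6 vCPU)
10 vCPU → host 5 (remaining 6 vCPU)
9 vCPU → host 6 (remaining 7 vCPU)
9 vCPU → host 7 (remaining 7 vCPU)
9 vCPU → host 8 (remaining 7 vCPU)
3 vCPU → host 1 (remaining 1 vCPU)

8 hosts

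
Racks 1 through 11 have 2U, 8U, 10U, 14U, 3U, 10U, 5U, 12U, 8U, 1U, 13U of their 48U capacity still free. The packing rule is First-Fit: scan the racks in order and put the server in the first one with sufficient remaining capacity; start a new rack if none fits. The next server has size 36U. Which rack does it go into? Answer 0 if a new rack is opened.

No rack has ≥ 36U free, so a new rack is opened.

0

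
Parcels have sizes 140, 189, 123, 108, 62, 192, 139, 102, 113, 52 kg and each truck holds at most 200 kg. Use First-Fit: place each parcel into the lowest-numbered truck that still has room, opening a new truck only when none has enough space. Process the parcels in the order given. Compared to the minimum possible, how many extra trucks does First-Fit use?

0

First-Fit: [140,52] [189] [123,62] [108] [192] [139] [102] [113] → 8 trucks.
8 parcels exceed 100 kg (half the capacity), and no two of those can share a truck, so at least 8 trucks are needed.
So 8 is already optimal.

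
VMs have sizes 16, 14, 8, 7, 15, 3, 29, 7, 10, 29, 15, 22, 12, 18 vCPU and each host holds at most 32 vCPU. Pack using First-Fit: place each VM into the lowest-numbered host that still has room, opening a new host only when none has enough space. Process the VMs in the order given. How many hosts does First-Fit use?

16 vCPU → host 1 (remaining 16 vCPU)
14 vCPU → host 1 (remaining 2 vCPU)
8 vCPU → host 2 (remaining 24 vCPU)
7 vCPU → host 2 (remaining 17 vCPU)
15 vCPU → host 2 (remaining 2 vCPU)
3 vCPU → host 3 (remaining 29 vCPU)
29 vCPU → host 3 (remaining 0 vCPU)
7 vCPU → host 4 (remaining 25 vCPU)
10 vCPU → host 4 (remaining 15 vCPU)
29 vCPU → host 5 (remaining 3 vCPU)
15 vCPU → host 4 (remaining 0 vCPU)
22 vCPU → host 6 (remaining 10 vCPU)
12 vCPU → host 7 (remaining 20 vCPU)
18 vCPU → host 7 (remaining 2 vCPU)

7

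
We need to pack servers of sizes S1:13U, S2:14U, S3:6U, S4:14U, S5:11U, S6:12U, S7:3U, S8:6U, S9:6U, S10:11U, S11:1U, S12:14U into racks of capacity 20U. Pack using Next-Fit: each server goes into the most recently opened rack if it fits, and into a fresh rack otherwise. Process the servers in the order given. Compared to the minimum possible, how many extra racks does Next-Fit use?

Next-Fit: [13] [14,6] [14] [11] [12,3] [6,6] [11,1] [14] → 8 racks.
7 servers exceed 10U (half the capacity), and no two of those can share a rack, so at least 7 racks are needed.
An optimal packing achieves that bound: [14,6] [14,6] [14,6] [13,3,1] [12] [11] [11] → 7 racks.
Excess: 8 − 7 = 1.

1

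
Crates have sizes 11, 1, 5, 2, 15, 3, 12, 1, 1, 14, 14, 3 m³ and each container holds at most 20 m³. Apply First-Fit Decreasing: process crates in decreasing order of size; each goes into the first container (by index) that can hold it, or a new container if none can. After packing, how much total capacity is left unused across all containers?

18

Sorted descending: 15, 14, 14, 12, 11, 5, 3, 3, 2, 1, 1, 1.
container 1: place 15 m³, 5 m³ left
container 2: place 14 m³, 6 m³ left
container 3: place 14 m³, 6 m³ left
container 4: place 12 m³, 8 m³ left
container 5: place 11 m³, 9 m³ left
container 1: place 5 m³, 0 m³ left
container 2: place 3 m³, 3 m³ left
container 2: place 3 m³, 0 m³ left
container 3: place 2 m³, 4 m³ left
container 3: place 1 m³, 3 m³ left
container 3: place 1 m³, 2 m³ left
container 3: place 1 m³, 1 m³ left
5 containers × 20 m³ = 100 m³; used 82 m³; unused 18 m³.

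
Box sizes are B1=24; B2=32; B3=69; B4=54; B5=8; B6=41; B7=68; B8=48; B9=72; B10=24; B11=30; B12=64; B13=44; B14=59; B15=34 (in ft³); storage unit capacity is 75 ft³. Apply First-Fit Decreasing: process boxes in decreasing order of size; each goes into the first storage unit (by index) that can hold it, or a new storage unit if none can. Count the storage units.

Sorted descending: 72, 69, 68, 64, 59, 54, 48, 44, 41, 34, 32, 30, 24, 24, 8.
storage unit 1: place 72 ft³, 3 ft³ left
storage unit 2: place 69 ft³, 6 ft³ left
storage unit 3: place 68 ft³, 7 ft³ left
storage unit 4: place 64 ft³, 11 ft³ left
storage unit 5: place 59 ft³, 16 ft³ left
storage unit 6: place 54 ft³, 21 ft³ left
storage unit 7: place 48 ft³, 27 ft³ left
storage unit 8: place 44 ft³, 31 ft³ left
storage unit 9: place 41 ft³, 34 ft³ left
storage unit 9: place 34 ft³, 0 ft³ left
storage unit 10: place 32 ft³, 43 ft³ left
storage unit 8: place 30 ft³, 1 ft³ left
storage unit 7: place 24 ft³, 3 ft³ left
storage unit 10: place 24 ft³, 19 ft³ left
storage unit 4: place 8 ft³, 3 ft³ left

10 storage units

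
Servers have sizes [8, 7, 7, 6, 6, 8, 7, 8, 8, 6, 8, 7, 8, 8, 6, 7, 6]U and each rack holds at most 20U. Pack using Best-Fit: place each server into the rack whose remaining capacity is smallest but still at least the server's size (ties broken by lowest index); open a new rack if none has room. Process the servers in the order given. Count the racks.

8 racks

Put 8U in rack 1; 12U remain.
Put 7U in rack 1; 5U remain.
Put 7U in rack 2; 13U remain.
Put 6U in rack 2; 7U remain.
Put 6U in rack 2; 1U remain.
Put 8U in rack 3; 12U remain.
Put 7U in rack 3; 5U remain.
Put 8U in rack 4; 12U remain.
Put 8U in rack 4; 4U remain.
Put 6U in rack 5; 14U remain.
Put 8U in rack 5; 6U remain.
Put 7U in rack 6; 13U remain.
Put 8U in rack 6; 5U remain.
Put 8U in rack 7; 12U remain.
Put 6U in rack 5; 0U remain.
Put 7U in rack 7; 5U remain.
Put 6U in rack 8; 14U remain.
Final racks: [8,7] [7,6,6] [8,7] [8,8] [6,8,6] [7,8] [8,7] [6].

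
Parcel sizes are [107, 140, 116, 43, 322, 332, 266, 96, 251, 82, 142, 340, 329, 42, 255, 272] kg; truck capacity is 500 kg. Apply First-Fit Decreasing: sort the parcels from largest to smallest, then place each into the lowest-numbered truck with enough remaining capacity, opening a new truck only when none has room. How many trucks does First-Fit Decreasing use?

8

Sorted descending: 340, 332, 329, 322, 272, 266, 255, 251, 142, 140, 116, 107, 96, 82, 43, 42.
Put 340 kg in truck 1; 160 kg remain.
Put 332 kg in truck 2; 168 kg remain.
Put 329 kg in truck 3; 171 kg remain.
Put 322 kg in truck 4; 178 kg remain.
Put 272 kg in truck 5; 228 kg remain.
Put 266 kg in truck 6; 234 kg remain.
Put 255 kg in truck 7; 245 kg remain.
Put 251 kg in truck 8; 249 kg remain.
Put 142 kg in truck 1; 18 kg remain.
Put 140 kg in truck 2; 28 kg remain.
Put 116 kg in truck 3; 55 kg remain.
Put 107 kg in truck 4; 71 kg remain.
Put 96 kg in truck 5; 132 kg remain.
Put 82 kg in truck 5; 50 kg remain.
Put 43 kg in truck 3; 12 kg remain.
Put 42 kg in truck 4; 29 kg remain.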